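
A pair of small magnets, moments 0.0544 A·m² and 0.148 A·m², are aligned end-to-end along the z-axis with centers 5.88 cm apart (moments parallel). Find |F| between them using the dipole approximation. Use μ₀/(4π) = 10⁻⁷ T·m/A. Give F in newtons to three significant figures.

F ≈ 4.04×10⁻⁴ N

On-axis B of dipole 1: B = (μ₀/4π)·2m₁/r³. Force on dipole 2: F = m₂·dB/dr.
dB/dr = −(μ₀/4π)·6m₁/r⁴, so |F| = (μ₀/4π)·6m₁m₂/r⁴.
F = 6(10⁻⁷)(0.0544)(0.148)/(0.0588)⁴ = 4.041×10⁻⁴ N.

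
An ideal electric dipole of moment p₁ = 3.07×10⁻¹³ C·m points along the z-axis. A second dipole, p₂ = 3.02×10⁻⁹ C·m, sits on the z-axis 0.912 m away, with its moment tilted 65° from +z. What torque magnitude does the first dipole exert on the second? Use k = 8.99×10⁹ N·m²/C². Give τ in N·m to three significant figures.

τ ≈ 1.99×10⁻¹¹ N·m

The second dipole sits on the axis of the first, so the field there is axial: E₁ = 2kp₁/r³ along +z.
E₁ = 2(8.99×10⁹)(3.07×10⁻¹³)/(0.912)³ = 0.007277 N/C.
Torque on the second dipole: τ = p₂ E₁ sinθ.
τ = (3.02×10⁻⁹)(0.007277)·sin65° = 1.992×10⁻¹¹ N·m.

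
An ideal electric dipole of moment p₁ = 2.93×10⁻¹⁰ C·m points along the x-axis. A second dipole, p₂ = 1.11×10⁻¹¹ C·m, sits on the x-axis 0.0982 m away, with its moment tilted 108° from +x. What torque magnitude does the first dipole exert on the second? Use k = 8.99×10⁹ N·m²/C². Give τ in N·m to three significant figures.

τ ≈ 5.87×10⁻⁸ N·m

The second dipole sits on the axis of the first, so the field there is axial: E₁ = 2kp₁/r³ along +x.
E₁ = 2(8.99×10⁹)(2.93×10⁻¹⁰)/(0.0982)³ = 5563 N/C.
Torque on the second dipole: τ = p₂ E₁ sinθ.
τ = (1.11×10⁻¹¹)(5563)·sin108° = 5.873×10⁻⁸ N·m.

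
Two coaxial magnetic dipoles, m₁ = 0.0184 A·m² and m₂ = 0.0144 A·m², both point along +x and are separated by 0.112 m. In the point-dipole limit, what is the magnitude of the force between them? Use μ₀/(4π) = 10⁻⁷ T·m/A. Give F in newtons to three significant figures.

On-axis B of dipole 1: B = (μ₀/4π)·2m₁/r³. Force on dipole 2: F = m₂·dB/dr.
dB/dr = −(μ₀/4π)·6m₁/r⁴, so |F| = (μ₀/4π)·6m₁m₂/r⁴.
F = 6(10⁻⁷)(0.0184)(0.0144)/(0.112)⁴ = 1.010×10⁻⁶ N.

F ≈ 1.01×10⁻⁶ N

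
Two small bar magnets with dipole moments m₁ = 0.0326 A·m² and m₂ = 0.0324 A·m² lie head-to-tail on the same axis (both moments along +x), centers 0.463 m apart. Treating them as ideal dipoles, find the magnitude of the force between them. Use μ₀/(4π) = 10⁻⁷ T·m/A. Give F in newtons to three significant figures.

On-axis B of dipole 1: B = (μ₀/4π)·2m₁/r³. Force on dipole 2: F = m₂·dB/dr.
dB/dr = −(μ₀/4π)·6m₁/r⁴, so |F| = (μ₀/4π)·6m₁m₂/r⁴.
F = 6(10⁻⁷)(0.0326)(0.0324)/(0.463)⁴ = 1.379×10⁻⁸ N.

F ≈ 1.38×10⁻⁸ N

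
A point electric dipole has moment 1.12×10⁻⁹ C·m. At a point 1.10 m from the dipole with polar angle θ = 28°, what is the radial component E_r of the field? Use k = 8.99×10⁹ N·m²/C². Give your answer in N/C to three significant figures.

E_r ≈ 13.4 N/C

For a dipole, E_r = (2kp cosθ)/r³.
kp/r³ = (8.99×10⁹)(1.12×10⁻⁹)/(1.10)³ = 7.565 N/C.
E_r = 2·7.565·cos28° = 13.36 N/C.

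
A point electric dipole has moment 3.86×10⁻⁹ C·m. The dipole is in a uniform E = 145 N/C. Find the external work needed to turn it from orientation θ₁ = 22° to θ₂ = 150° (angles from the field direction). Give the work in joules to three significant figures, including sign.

W ≈ 1.00×10⁻⁶ J

W_ext = ΔU = U(θ₂) − U(θ₁) = −pE cosθ₂ − (−pE cosθ₁) = pE(cosθ₁ − cosθ₂).
W = (3.86×10⁻⁹)(145)·(cos22° − cos150°) = (5.597×10⁻⁷)·(+1.7932) = 1.004×10⁻⁶ J.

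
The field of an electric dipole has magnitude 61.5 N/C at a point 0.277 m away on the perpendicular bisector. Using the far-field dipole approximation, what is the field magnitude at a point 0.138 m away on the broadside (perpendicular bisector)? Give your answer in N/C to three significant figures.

Dipole fields scale as 1/r³ in the far field; the geometry is the same at both points.
E₂ = E₁ · (r₁/r₂)³ = 61.5 · (0.277/0.138)³.
(r₁/r₂)³ = (2.007)³ = 8.087.
E₂ ≈ 497.4 N/C.

E ≈ 497 N/C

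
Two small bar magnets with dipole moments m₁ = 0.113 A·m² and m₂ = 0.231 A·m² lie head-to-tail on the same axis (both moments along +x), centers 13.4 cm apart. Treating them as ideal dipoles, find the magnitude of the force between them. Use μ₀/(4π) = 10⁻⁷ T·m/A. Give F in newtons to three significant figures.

F ≈ 4.86×10⁻⁵ N

On-axis B of dipole 1: B = (μ₀/4π)·2m₁/r³. Force on dipole 2: F = m₂·dB/dr.
dB/dr = −(μ₀/4π)·6m₁/r⁴, so |F| = (μ₀/4π)·6m₁m₂/r⁴.
F = 6(10⁻⁷)(0.113)(0.231)/(0.134)⁴ = 4.858×10⁻⁵ N.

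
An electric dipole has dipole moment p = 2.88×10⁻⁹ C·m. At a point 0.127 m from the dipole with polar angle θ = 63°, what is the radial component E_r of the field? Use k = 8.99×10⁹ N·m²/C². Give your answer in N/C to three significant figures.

For a dipole, E_r = (2kp cosθ)/r³.
kp/r³ = (8.99×10⁹)(2.88×10⁻⁹)/(0.127)³ = 1.264×10⁴ N/C.
E_r = 2·1.264×10⁴·cos63° = 1.148×10⁴ N/C.

E_r ≈ 1.15×10⁴ N/C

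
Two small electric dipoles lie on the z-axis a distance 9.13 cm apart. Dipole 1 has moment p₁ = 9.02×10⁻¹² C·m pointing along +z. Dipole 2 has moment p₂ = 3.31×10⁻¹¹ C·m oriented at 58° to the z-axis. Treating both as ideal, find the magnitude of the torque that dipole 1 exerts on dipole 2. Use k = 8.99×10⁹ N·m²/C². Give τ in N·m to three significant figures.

The second dipole sits on the axis of the first, so the field there is axial: E₁ = 2kp₁/r³ along +z.
E₁ = 2(8.99×10⁹)(9.02×10⁻¹²)/(0.0913)³ = 213.1 N/C.
Torque on the second dipole: τ = p₂ E₁ sinθ.
τ = (3.31×10⁻¹¹)(213.1)·sin58° = 5.982×10⁻⁹ N·m.

τ ≈ 5.98×10⁻⁹ N·m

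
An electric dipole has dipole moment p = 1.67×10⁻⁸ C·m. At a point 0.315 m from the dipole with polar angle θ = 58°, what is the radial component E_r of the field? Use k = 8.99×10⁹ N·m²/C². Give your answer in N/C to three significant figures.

E_r ≈ 5090 N/C

For a dipole, E_r = (2kp cosθ)/r³.
kp/r³ = (8.99×10⁹)(1.67×10⁻⁸)/(0.315)³ = 4803 N/C.
E_r = 2·4803·cos58° = 5091 N/C.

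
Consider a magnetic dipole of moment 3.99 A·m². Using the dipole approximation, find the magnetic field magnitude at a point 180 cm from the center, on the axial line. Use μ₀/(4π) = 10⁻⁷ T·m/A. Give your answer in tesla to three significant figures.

On axis B = (μ₀/4π)·2m/r³.
B = 2·(10⁻⁷)·(3.99) / (1.80)³ = 1.368×10⁻⁷ T.

B ≈ 1.37×10⁻⁷ T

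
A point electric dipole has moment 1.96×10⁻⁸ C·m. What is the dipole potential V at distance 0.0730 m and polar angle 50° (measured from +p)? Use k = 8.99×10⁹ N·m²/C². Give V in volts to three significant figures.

The dipole potential is V = kp cosθ / r².
V = (8.99×10⁹)(1.96×10⁻⁸)·cos50° / (0.0730)² = 2.125×10⁴ V.

V ≈ 2.13×10⁴ V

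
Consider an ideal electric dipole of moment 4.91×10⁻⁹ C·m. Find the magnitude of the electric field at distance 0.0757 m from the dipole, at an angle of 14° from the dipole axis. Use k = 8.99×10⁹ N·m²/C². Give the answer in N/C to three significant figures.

At angle θ the dipole field magnitude is E = (kp/r³)·√(1 + 3cos²θ).
kp/r³ = (8.99×10⁹)(4.91×10⁻⁹) / (0.0757)³ = 1.018×10⁵ N/C.
√(1 + 3cos²14°) = √(1 + 3·0.9415) = √3.8244 ≈ 1.9556.
E ≈ 1.018×10⁵ × 1.956 = 1.990×10⁵ N/C.

E ≈ 1.99×10⁵ N/C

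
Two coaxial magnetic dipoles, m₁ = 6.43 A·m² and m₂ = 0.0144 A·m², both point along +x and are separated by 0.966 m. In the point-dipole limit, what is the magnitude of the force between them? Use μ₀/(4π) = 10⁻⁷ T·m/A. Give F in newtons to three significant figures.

On-axis B of dipole 1: B = (μ₀/4π)·2m₁/r³. Force on dipole 2: F = m₂·dB/dr.
dB/dr = −(μ₀/4π)·6m₁/r⁴, so |F| = (μ₀/4π)·6m₁m₂/r⁴.
F = 6(10⁻⁷)(6.43)(0.0144)/(0.966)⁴ = 6.380×10⁻⁸ N.

F ≈ 6.38×10⁻⁸ N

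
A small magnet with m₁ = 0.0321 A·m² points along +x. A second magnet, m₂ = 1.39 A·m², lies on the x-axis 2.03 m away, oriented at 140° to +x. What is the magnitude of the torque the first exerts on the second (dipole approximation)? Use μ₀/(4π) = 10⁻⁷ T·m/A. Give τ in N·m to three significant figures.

τ ≈ 6.86×10⁻¹⁰ N·m

Dipole B is on the axis of dipole A, so B₁ there is axial: B₁ = (μ₀/4π)·2m₁/r³ along +x.
B₁ = 2(10⁻⁷)(0.0321)/(2.03)³ = 7.674×10⁻¹⁰ T.
τ = m₂ B₁ sinθ.
τ = (1.39)(7.674×10⁻¹⁰)·sin140° = 6.857×10⁻¹⁰ N·m.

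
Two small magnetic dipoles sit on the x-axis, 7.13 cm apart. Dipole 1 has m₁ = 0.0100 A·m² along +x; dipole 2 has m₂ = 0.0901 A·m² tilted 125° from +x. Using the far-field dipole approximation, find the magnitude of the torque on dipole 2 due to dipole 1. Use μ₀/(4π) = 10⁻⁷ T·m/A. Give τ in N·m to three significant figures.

Dipole B is on the axis of dipole A, so B₁ there is axial: B₁ = (μ₀/4π)·2m₁/r³ along +x.
B₁ = 2(10⁻⁷)(0.0100)/(0.0713)³ = 5.518×10⁻⁶ T.
τ = m₂ B₁ sinθ.
τ = (0.0901)(5.518×10⁻⁶)·sin125° = 4.072×10⁻⁷ N·m.

τ ≈ 4.07×10⁻⁷ N·m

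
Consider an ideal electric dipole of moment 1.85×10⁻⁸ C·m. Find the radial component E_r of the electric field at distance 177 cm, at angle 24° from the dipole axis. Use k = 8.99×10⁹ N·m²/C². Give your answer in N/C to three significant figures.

E_r ≈ 54.8 N/C

For a dipole, E_r = (2kp cosθ)/r³.
kp/r³ = (8.99×10⁹)(1.85×10⁻⁸)/(1.77)³ = 29.99 N/C.
E_r = 2·29.99·cos24° = 54.80 N/C.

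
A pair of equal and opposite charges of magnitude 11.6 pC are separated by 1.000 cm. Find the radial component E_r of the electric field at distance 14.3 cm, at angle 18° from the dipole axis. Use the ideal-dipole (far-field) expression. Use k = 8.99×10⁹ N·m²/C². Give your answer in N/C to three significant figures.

Dipole moment p = qd = (1.16×10⁻¹¹ C)(0.0100 m) = 1.16×10⁻¹³ C·m.
For a dipole, E_r = (2kp cosθ)/r³.
kp/r³ = (8.99×10⁹)(1.16×10⁻¹³)/(0.143)³ = 0.3566 N/C.
E_r = 2·0.3566·cos18° = 0.6783 N/C.

E_r ≈ 0.678 N/C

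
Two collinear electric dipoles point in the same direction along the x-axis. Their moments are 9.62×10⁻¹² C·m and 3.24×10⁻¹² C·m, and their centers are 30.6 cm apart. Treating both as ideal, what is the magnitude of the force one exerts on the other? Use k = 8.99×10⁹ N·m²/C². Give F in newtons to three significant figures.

F ≈ 1.92×10⁻¹⁰ N

On-axis field of dipole 1 at distance r: E = 2kp₁/r³. Force on dipole 2 is F = p₂·dE/dr (gradient along axis).
dE/dr = −6kp₁/r⁴, so |F| = 6kp₁p₂/r⁴ (attractive for aligned moments).
F = 6(8.99×10⁹)(9.62×10⁻¹²)(3.24×10⁻¹²)/(0.306)⁴ = 1.918×10⁻¹⁰ N.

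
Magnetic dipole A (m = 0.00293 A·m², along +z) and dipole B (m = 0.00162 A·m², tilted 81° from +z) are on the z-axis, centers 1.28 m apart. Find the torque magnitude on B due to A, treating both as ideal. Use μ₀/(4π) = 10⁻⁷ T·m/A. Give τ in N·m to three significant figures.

Dipole B is on the axis of dipole A, so B₁ there is axial: B₁ = (μ₀/4π)·2m₁/r³ along +z.
B₁ = 2(10⁻⁷)(0.00293)/(1.28)³ = 2.794×10⁻¹⁰ T.
τ = m₂ B₁ sinθ.
τ = (0.00162)(2.794×10⁻¹⁰)·sin81° = 4.471×10⁻¹³ N·m.

τ ≈ 4.47×10⁻¹³ N·m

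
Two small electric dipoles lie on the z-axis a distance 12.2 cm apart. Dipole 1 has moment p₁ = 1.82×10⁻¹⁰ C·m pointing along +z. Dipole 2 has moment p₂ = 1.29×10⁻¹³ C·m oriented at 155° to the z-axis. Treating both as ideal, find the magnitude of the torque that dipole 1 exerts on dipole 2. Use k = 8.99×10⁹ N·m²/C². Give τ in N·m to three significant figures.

τ ≈ 9.82×10⁻¹¹ N·m

The second dipole sits on the axis of the first, so the field there is axial: E₁ = 2kp₁/r³ along +z.
E₁ = 2(8.99×10⁹)(1.82×10⁻¹⁰)/(0.122)³ = 1802 N/C.
Torque on the second dipole: τ = p₂ E₁ sinθ.
τ = (1.29×10⁻¹³)(1802)·sin155° = 9.825×10⁻¹¹ N·m.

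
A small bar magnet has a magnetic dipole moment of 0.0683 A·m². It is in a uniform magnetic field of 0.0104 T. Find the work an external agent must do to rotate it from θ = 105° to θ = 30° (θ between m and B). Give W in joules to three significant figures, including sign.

W_ext = ΔU = −mB cosθ₂ + mB cosθ₁ = mB(cosθ₁ − cosθ₂).
W = (0.0683)(0.0104)·(cos105° − cos30°) = (7.103×10⁻⁴)·(-1.1248) = -7.990×10⁻⁴ J.

W ≈ -7.99×10⁻⁴ J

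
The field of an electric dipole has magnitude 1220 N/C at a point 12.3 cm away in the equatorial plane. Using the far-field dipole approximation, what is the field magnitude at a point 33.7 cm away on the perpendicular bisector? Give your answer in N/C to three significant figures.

Dipole fields scale as 1/r³ in the far field; the geometry is the same at both points.
E₂ = E₁ · (r₁/r₂)³ = 1220 · (12.3/33.7)³.
(r₁/r₂)³ = (0.365)³ = 0.04862.
E₂ ≈ 59.32 N/C.

E ≈ 59.3 N/C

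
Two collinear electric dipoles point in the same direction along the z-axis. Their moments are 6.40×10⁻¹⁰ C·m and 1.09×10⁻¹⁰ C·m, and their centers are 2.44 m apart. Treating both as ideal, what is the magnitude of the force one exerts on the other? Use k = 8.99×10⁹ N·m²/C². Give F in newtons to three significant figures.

F ≈ 1.06×10⁻¹⁰ N

On-axis field of dipole 1 at distance r: E = 2kp₁/r³. Force on dipole 2 is F = p₂·dE/dr (gradient along axis).
dE/dr = −6kp₁/r⁴, so |F| = 6kp₁p₂/r⁴ (attractive for aligned moments).
F = 6(8.99×10⁹)(6.40×10⁻¹⁰)(1.09×10⁻¹⁰)/(2.44)⁴ = 1.062×10⁻¹⁰ N.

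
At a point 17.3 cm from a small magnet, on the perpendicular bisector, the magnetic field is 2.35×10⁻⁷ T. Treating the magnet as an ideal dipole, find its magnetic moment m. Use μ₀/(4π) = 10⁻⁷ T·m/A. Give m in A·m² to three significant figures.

In the equatorial plane B = (μ₀/4π)·m/r³, so m = Br³·4π/(μ₀).
m = (2.35×10⁻⁷)·(0.173)³ / (10⁻⁷) = 0.01217 A·m².

m ≈ 0.0122 A·m²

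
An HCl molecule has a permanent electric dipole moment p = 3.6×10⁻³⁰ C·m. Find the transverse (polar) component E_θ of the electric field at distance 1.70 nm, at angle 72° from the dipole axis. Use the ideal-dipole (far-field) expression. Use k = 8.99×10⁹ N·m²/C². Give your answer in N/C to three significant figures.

E_θ ≈ 6.27×10⁶ N/C

For a dipole, E_θ = (kp sinθ)/r³.
kp/r³ = (8.99×10⁹)(3.60×10⁻³⁰)/(1.70×10⁻⁹)³ = 6.587×10⁶ N/C.
E_θ = 6.587×10⁶·sin72° = 6.265×10⁶ N/C.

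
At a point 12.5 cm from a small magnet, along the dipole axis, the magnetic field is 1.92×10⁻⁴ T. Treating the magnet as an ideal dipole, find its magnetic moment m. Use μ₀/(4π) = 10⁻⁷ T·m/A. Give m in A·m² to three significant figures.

m ≈ 1.88 A·m²

On axis B = (μ₀/4π)·2m/r³, so m = Br³·4π/(μ₀·2).
m = (1.92×10⁻⁴)·(0.125)³ / (2·10⁻⁷) = 1.875 A·m².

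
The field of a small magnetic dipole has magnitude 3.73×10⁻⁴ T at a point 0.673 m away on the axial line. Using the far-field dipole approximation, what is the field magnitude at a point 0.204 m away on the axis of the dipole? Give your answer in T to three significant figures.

Dipole fields scale as 1/r³ in the far field; the geometry is the same at both points.
B₂ = B₁ · (r₁/r₂)³ = 3.73×10⁻⁴ · (0.673/0.204)³.
(r₁/r₂)³ = (3.299)³ = 35.9.
B₂ ≈ 0.01339 T.

B ≈ 0.0134 T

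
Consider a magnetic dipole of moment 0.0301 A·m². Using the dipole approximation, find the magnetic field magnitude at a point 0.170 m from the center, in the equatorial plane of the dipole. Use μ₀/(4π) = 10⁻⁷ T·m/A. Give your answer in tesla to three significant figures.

B ≈ 6.13×10⁻⁷ T

In the equatorial plane B = (μ₀/4π)·m/r³ (half the axial value).
B = (10⁻⁷)·(0.0301) / (0.170)³ = 6.127×10⁻⁷ T.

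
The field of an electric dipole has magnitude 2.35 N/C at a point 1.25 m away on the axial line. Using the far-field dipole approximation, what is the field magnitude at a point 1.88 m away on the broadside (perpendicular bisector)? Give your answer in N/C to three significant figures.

Dipole fields scale as 1/r³ in the far field.
The axial field is twice the equatorial field at the same r, so the geometry factor is 1/2.
E₂ = E₁ · (1/2) · (r₁/r₂)³ = 2.35 · 0.5 · (1.25/1.88)³.
(r₁/r₂)³ = (0.6649)³ = 0.2939.
E₂ ≈ 0.3454 N/C.

E ≈ 0.345 N/C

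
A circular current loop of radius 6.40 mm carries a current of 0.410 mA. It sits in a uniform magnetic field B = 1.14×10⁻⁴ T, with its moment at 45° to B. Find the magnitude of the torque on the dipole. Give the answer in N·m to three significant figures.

Magnetic moment m = IA = Iπa² = (4.10×10⁻⁴)·π·(0.00640)² = 5.276×10⁻⁸ A·m².
Torque on a magnetic dipole: τ = mB sinθ.
τ = (5.276×10⁻⁸)(1.14×10⁻⁴)·sin45° = 4.253×10⁻¹² N·m.

τ ≈ 4.25×10⁻¹² N·m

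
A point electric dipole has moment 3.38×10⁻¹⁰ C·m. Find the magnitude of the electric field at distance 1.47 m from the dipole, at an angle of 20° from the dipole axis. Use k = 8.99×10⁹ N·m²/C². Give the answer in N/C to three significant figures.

E ≈ 1.83 N/C

At angle θ the dipole field magnitude is E = (kp/r³)·√(1 + 3cos²θ).
kp/r³ = (8.99×10⁹)(3.38×10⁻¹⁰) / (1.47)³ = 0.9566 N/C.
√(1 + 3cos²20°) = √(1 + 3·0.8830) = √3.6491 ≈ 1.9103.
E ≈ 0.9566 × 1.910 = 1.827 N/C.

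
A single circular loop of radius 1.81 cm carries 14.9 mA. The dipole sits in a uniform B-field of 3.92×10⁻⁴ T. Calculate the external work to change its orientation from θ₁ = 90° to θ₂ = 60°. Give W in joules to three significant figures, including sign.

W ≈ -3.01×10⁻⁹ J

Magnetic moment m = IA = Iπa² = (0.0149)·π·(0.0181)² = 1.534×10⁻⁵ A·m².
W_ext = ΔU = −mB cosθ₂ + mB cosθ₁ = mB(cosθ₁ − cosθ₂).
W = (1.534×10⁻⁵)(3.92×10⁻⁴)·(cos90° − cos60°) = (6.013×10⁻⁹)·(-0.5000) = -3.007×10⁻⁹ J.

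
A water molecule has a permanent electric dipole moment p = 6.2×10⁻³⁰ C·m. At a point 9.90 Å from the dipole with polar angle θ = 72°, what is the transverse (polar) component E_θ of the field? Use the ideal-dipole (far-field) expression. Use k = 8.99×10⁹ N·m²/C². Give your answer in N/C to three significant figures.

For a dipole, E_θ = (kp sinθ)/r³.
kp/r³ = (8.99×10⁹)(6.20×10⁻³⁰)/(9.90×10⁻¹⁰)³ = 5.744×10⁷ N/C.
E_θ = 5.744×10⁷·sin72° = 5.463×10⁷ N/C.

E_θ ≈ 5.46×10⁷ N/C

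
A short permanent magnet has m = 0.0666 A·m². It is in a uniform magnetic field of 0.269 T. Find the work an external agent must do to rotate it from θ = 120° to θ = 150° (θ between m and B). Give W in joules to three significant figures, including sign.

W ≈ 0.00656 J

W_ext = ΔU = −mB cosθ₂ + mB cosθ₁ = mB(cosθ₁ − cosθ₂).
W = (0.0666)(0.269)·(cos120° − cos150°) = (0.01792)·(+0.3660) = 0.006557 J.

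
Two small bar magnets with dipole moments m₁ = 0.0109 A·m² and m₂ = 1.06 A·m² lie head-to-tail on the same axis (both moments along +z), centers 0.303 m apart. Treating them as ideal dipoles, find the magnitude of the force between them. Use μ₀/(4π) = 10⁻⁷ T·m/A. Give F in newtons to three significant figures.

On-axis B of dipole 1: B = (μ₀/4π)·2m₁/r³. Force on dipole 2: F = m₂·dB/dr.
dB/dr = −(μ₀/4π)·6m₁/r⁴, so |F| = (μ₀/4π)·6m₁m₂/r⁴.
F = 6(10⁻⁷)(0.0109)(1.06)/(0.303)⁴ = 8.225×10⁻⁷ N.

F ≈ 8.22×10⁻⁷ N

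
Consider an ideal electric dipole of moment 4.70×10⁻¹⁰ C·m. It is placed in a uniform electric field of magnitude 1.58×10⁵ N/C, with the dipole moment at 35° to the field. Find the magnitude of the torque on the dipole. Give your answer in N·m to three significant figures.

τ ≈ 4.26×10⁻⁵ N·m

Torque on an electric dipole: τ = pE sinθ.
τ = (4.70×10⁻¹⁰)(1.58×10⁵)·sin35° = 4.259×10⁻⁵ N·m.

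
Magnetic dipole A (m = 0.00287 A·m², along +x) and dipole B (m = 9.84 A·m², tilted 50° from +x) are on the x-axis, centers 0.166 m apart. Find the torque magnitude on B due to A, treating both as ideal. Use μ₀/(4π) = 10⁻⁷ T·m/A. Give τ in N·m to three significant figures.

Dipole B is on the axis of dipole A, so B₁ there is axial: B₁ = (μ₀/4π)·2m₁/r³ along +x.
B₁ = 2(10⁻⁷)(0.00287)/(0.166)³ = 1.255×10⁻⁷ T.
τ = m₂ B₁ sinθ.
τ = (9.84)(1.255×10⁻⁷)·sin50° = 9.459×10⁻⁷ N·m.

τ ≈ 9.46×10⁻⁷ N·m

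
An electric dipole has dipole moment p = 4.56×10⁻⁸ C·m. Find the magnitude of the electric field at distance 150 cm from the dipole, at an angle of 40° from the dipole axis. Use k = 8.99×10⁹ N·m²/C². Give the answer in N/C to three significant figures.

E ≈ 202 N/C

At angle θ the dipole field magnitude is E = (kp/r³)·√(1 + 3cos²θ).
kp/r³ = (8.99×10⁹)(4.56×10⁻⁸) / (1.50)³ = 121.5 N/C.
√(1 + 3cos²40°) = √(1 + 3·0.5868) = √2.7605 ≈ 1.6615.
E ≈ 121.5 × 1.661 = 201.8 N/C.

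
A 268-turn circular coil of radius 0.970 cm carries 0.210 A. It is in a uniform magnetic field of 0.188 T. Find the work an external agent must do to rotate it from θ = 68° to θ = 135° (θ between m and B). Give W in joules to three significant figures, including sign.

W ≈ 0.00338 J

m = NIA = NIπa² = 268·(0.210)·π·(0.00970)² = 0.01664 A·m².
W_ext = ΔU = −mB cosθ₂ + mB cosθ₁ = mB(cosθ₁ − cosθ₂).
W = (0.01664)(0.188)·(cos68° − cos135°) = (0.003128)·(+1.0817) = 0.003384 J.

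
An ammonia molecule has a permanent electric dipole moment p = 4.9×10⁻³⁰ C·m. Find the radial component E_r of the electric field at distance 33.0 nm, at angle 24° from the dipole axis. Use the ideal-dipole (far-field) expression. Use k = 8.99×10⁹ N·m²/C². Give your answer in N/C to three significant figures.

For a dipole, E_r = (2kp cosθ)/r³.
kp/r³ = (8.99×10⁹)(4.90×10⁻³⁰)/(3.30×10⁻⁸)³ = 1226 N/C.
E_r = 2·1226·cos24° = 2240 N/C.

E_r ≈ 2240 N/C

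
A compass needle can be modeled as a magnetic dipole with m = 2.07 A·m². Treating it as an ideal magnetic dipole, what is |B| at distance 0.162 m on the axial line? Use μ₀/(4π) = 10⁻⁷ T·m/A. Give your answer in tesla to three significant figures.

On axis B = (μ₀/4π)·2m/r³.
B = 2·(10⁻⁷)·(2.07) / (0.162)³ = 9.738×10⁻⁵ T.

B ≈ 9.74×10⁻⁵ T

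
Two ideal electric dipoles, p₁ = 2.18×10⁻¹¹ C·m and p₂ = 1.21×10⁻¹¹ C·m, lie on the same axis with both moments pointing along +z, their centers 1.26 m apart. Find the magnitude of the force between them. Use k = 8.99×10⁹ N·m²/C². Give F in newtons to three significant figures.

F ≈ 5.65×10⁻¹² N

On-axis field of dipole 1 at distance r: E = 2kp₁/r³. Force on dipole 2 is F = p₂·dE/dr (gradient along axis).
dE/dr = −6kp₁/r⁴, so |F| = 6kp₁p₂/r⁴ (attractive for aligned moments).
F = 6(8.99×10⁹)(2.18×10⁻¹¹)(1.21×10⁻¹¹)/(1.26)⁴ = 5.645×10⁻¹² N.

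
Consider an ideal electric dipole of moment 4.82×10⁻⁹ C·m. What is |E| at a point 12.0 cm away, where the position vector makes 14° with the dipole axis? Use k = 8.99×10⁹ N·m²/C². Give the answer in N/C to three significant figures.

E ≈ 4.90×10⁴ N/C

At angle θ the dipole field magnitude is E = (kp/r³)·√(1 + 3cos²θ).
kp/r³ = (8.99×10⁹)(4.82×10⁻⁹) / (0.120)³ = 2.508×10⁴ N/C.
√(1 + 3cos²14°) = √(1 + 3·0.9415) = √3.8244 ≈ 1.9556.
E ≈ 2.508×10⁴ × 1.956 = 4.904×10⁴ N/C.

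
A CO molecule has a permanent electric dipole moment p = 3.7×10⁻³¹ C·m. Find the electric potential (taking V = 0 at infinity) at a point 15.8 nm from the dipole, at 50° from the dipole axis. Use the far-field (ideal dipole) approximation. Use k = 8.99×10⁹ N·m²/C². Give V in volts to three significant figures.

The dipole potential is V = kp cosθ / r².
V = (8.99×10⁹)(3.70×10⁻³¹)·cos50° / (1.58×10⁻⁸)² = 8.565×10⁻⁶ V.

V ≈ 8.56×10⁻⁶ V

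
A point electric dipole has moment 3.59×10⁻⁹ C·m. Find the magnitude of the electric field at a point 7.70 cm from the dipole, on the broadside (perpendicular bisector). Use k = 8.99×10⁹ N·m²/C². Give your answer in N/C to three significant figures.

On the perpendicular bisector E = kp/r³ (half the axial value at the same distance).
E = (8.99×10⁹)(3.59×10⁻⁹) / (0.0770)³ = 7.069×10⁴ N/C.

E ≈ 7.07×10⁴ N/C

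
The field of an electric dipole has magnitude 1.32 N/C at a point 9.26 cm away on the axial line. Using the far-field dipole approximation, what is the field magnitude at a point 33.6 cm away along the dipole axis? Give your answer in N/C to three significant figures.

E ≈ 0.0276 N/C

Dipole fields scale as 1/r³ in the far field; the geometry is the same at both points.
E₂ = E₁ · (r₁/r₂)³ = 1.32 · (9.26/33.6)³.
(r₁/r₂)³ = (0.2756)³ = 0.02093.
E₂ ≈ 0.02763 N/C.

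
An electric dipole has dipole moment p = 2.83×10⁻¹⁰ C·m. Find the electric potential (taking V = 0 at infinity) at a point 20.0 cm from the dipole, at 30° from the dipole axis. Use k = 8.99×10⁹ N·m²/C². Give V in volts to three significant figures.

The dipole potential is V = kp cosθ / r².
V = (8.99×10⁹)(2.83×10⁻¹⁰)·cos30° / (0.200)² = 55.08 V.

V ≈ 55.1 V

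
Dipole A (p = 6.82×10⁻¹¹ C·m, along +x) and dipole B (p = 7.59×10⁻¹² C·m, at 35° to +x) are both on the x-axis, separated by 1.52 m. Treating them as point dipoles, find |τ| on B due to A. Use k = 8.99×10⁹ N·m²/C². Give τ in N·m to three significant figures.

The second dipole sits on the axis of the first, so the field there is axial: E₁ = 2kp₁/r³ along +x.
E₁ = 2(8.99×10⁹)(6.82×10⁻¹¹)/(1.52)³ = 0.3492 N/C.
Torque on the second dipole: τ = p₂ E₁ sinθ.
τ = (7.59×10⁻¹²)(0.3492)·sin35° = 1.520×10⁻¹² N·m.

τ ≈ 1.52×10⁻¹² N·m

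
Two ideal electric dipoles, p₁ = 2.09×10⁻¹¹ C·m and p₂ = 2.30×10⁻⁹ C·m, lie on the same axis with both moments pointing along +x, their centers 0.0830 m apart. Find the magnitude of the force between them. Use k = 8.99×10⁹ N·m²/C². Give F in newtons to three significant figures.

F ≈ 5.46×10⁻⁵ N

On-axis field of dipole 1 at distance r: E = 2kp₁/r³. Force on dipole 2 is F = p₂·dE/dr (gradient along axis).
dE/dr = −6kp₁/r⁴, so |F| = 6kp₁p₂/r⁴ (attractive for aligned moments).
F = 6(8.99×10⁹)(2.09×10⁻¹¹)(2.30×10⁻⁹)/(0.0830)⁴ = 5.464×10⁻⁵ N.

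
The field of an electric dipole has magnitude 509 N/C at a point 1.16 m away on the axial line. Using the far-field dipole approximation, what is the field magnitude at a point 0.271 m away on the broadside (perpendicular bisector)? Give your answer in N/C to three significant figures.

E ≈ 2.00×10⁴ N/C

Dipole fields scale as 1/r³ in the far field.
The axial field is twice the equatorial field at the same r, so the geometry factor is 1/2.
E₂ = E₁ · (1/2) · (r₁/r₂)³ = 509 · 0.5 · (1.16/0.271)³.
(r₁/r₂)³ = (4.28)³ = 78.43.
E₂ ≈ 1.996×10⁴ N/C.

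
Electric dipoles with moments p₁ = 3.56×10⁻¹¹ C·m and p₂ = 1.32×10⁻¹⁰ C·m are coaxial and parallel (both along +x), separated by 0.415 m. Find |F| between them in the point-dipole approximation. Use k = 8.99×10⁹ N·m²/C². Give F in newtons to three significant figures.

On-axis field of dipole 1 at distance r: E = 2kp₁/r³. Force on dipole 2 is F = p₂·dE/dr (gradient along axis).
dE/dr = −6kp₁/r⁴, so |F| = 6kp₁p₂/r⁴ (attractive for aligned moments).
F = 6(8.99×10⁹)(3.56×10⁻¹¹)(1.32×10⁻¹⁰)/(0.415)⁴ = 8.546×10⁻⁹ N.

F ≈ 8.55×10⁻⁹ N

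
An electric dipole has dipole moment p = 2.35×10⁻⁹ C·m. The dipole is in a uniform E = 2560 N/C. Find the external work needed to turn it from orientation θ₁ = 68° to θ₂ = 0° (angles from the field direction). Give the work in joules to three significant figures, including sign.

W_ext = ΔU = U(θ₂) − U(θ₁) = −pE cosθ₂ − (−pE cosθ₁) = pE(cosθ₁ − cosθ₂).
W = (2.35×10⁻⁹)(2560)·(cos68° − cos0°) = (6.016×10⁻⁶)·(-0.6254) = -3.762×10⁻⁶ J.

W ≈ -3.76×10⁻⁶ J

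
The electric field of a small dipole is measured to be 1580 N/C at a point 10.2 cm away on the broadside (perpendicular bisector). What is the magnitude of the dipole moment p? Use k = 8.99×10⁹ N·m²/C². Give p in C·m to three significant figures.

p ≈ 1.87×10⁻¹⁰ C·m

In the equatorial plane E = kp/r³, so p = Er³/(k).
p = (1580)·(0.102)³ / (8.99×10⁹) = 1.865×10⁻¹⁰ C·m.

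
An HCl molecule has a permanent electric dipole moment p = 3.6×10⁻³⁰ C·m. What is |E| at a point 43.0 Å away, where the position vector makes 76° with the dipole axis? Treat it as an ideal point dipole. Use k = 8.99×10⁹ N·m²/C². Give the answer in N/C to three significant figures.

E ≈ 4.41×10⁵ N/C

At angle θ the dipole field magnitude is E = (kp/r³)·√(1 + 3cos²θ).
kp/r³ = (8.99×10⁹)(3.60×10⁻³⁰) / (4.30×10⁻⁹)³ = 4.071×10⁵ N/C.
√(1 + 3cos²76°) = √(1 + 3·0.0585) = √1.1756 ≈ 1.0842.
E ≈ 4.071×10⁵ × 1.084 = 4.413×10⁵ N/C.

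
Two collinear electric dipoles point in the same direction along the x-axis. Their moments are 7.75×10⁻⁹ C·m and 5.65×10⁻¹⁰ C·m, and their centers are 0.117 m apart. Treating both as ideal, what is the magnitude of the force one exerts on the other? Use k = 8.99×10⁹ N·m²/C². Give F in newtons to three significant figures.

F ≈ 0.00126 N

On-axis field of dipole 1 at distance r: E = 2kp₁/r³. Force on dipole 2 is F = p₂·dE/dr (gradient along axis).
dE/dr = −6kp₁/r⁴, so |F| = 6kp₁p₂/r⁴ (attractive for aligned moments).
F = 6(8.99×10⁹)(7.75×10⁻⁹)(5.65×10⁻¹⁰)/(0.117)⁴ = 0.001260 N.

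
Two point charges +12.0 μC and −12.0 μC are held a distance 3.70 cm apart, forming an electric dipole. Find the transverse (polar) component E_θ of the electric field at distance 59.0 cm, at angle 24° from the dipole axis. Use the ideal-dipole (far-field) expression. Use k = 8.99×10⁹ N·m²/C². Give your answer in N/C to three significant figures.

E_θ ≈ 7900 N/C

Dipole moment p = qd = (1.20×10⁻⁵ C)(0.0370 m) = 4.44×10⁻⁷ C·m.
For a dipole, E_θ = (kp sinθ)/r³.
kp/r³ = (8.99×10⁹)(4.44×10⁻⁷)/(0.590)³ = 1.944×10⁴ N/C.
E_θ = 1.944×10⁴·sin24° = 7905 N/C.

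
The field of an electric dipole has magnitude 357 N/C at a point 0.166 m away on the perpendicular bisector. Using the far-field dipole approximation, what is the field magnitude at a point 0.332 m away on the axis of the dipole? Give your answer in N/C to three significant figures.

Dipole fields scale as 1/r³ in the far field.
The axial field is twice the equatorial field at the same r, so the geometry factor is 2/1.
E₂ = E₁ · (2/1) · (r₁/r₂)³ = 357 · 2 · (0.166/0.332)³.
(r₁/r₂)³ = (0.5)³ = 0.125.
E₂ ≈ 89.25 N/C.

E ≈ 89.2 N/C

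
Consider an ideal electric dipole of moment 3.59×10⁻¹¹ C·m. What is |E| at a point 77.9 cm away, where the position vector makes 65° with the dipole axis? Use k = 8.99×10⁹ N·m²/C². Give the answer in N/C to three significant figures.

At angle θ the dipole field magnitude is E = (kp/r³)·√(1 + 3cos²θ).
kp/r³ = (8.99×10⁹)(3.59×10⁻¹¹) / (0.779)³ = 0.6827 N/C.
√(1 + 3cos²65°) = √(1 + 3·0.1786) = √1.5358 ≈ 1.2393.
E ≈ 0.6827 × 1.239 = 0.8461 N/C.

E ≈ 0.846 N/C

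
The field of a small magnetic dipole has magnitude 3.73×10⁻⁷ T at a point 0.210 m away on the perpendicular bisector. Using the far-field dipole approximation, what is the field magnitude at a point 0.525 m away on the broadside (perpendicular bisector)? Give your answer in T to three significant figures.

Dipole fields scale as 1/r³ in the far field; the geometry is the same at both points.
B₂ = B₁ · (r₁/r₂)³ = 3.73×10⁻⁷ · (0.210/0.525)³.
(r₁/r₂)³ = (0.4)³ = 0.064.
B₂ ≈ 2.387×10⁻⁸ T.

B ≈ 2.39×10⁻⁸ T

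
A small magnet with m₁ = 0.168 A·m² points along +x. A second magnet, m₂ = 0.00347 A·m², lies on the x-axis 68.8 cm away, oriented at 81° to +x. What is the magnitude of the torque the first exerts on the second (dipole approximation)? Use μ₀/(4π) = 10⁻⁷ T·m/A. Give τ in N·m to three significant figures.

τ ≈ 3.54×10⁻¹⁰ N·m

Dipole B is on the axis of dipole A, so B₁ there is axial: B₁ = (μ₀/4π)·2m₁/r³ along +x.
B₁ = 2(10⁻⁷)(0.168)/(0.688)³ = 1.032×10⁻⁷ T.
τ = m₂ B₁ sinθ.
τ = (0.00347)(1.032×10⁻⁷)·sin81° = 3.536×10⁻¹⁰ N·m.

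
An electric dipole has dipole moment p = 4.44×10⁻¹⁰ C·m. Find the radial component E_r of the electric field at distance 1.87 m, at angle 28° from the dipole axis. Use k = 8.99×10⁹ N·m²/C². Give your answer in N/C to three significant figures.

E_r ≈ 1.08 N/C

For a dipole, E_r = (2kp cosθ)/r³.
kp/r³ = (8.99×10⁹)(4.44×10⁻¹⁰)/(1.87)³ = 0.6104 N/C.
E_r = 2·0.6104·cos28° = 1.078 N/C.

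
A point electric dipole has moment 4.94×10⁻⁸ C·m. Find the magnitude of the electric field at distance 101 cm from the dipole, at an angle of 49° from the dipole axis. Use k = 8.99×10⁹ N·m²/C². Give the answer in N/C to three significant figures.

At angle θ the dipole field magnitude is E = (kp/r³)·√(1 + 3cos²θ).
kp/r³ = (8.99×10⁹)(4.94×10⁻⁸) / (1.01)³ = 431.0 N/C.
√(1 + 3cos²49°) = √(1 + 3·0.4304) = √2.2912 ≈ 1.5137.
E ≈ 431.0 × 1.514 = 652.5 N/C.

E ≈ 652 N/C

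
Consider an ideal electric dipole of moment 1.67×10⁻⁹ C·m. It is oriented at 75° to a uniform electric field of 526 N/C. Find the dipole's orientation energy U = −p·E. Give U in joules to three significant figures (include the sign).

U ≈ -2.27×10⁻⁷ J

U = −p·E = −pE cosθ.
U = −(1.67×10⁻⁹)(526)·cos75° = -2.274×10⁻⁷ J.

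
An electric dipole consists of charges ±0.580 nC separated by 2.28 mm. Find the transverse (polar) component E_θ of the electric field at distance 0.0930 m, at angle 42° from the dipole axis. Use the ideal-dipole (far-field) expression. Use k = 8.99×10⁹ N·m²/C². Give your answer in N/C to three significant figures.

E_θ ≈ 9.89 N/C

Dipole moment p = qd = (5.80×10⁻¹⁰ C)(0.00228 m) = 1.322×10⁻¹² C·m.
For a dipole, E_θ = (kp sinθ)/r³.
kp/r³ = (8.99×10⁹)(1.322×10⁻¹²)/(0.0930)³ = 14.78 N/C.
E_θ = 14.78·sin42° = 9.887 N/C.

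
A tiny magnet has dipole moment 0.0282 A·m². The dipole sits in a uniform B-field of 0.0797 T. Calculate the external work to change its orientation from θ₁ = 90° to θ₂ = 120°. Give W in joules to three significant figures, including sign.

W_ext = ΔU = −mB cosθ₂ + mB cosθ₁ = mB(cosθ₁ − cosθ₂).
W = (0.0282)(0.0797)·(cos90° − cos120°) = (0.002248)·(+0.5000) = 0.001124 J.

W ≈ 0.00112 J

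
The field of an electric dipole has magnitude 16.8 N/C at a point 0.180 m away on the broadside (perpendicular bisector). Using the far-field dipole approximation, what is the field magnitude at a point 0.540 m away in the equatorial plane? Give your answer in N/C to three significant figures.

Dipole fields scale as 1/r³ in the far field; the geometry is the same at both points.
E₂ = E₁ · (r₁/r₂)³ = 16.8 · (0.180/0.540)³.
(r₁/r₂)³ = (0.3333)³ = 0.03704.
E₂ ≈ 0.6222 N/C.

E ≈ 0.622 N/C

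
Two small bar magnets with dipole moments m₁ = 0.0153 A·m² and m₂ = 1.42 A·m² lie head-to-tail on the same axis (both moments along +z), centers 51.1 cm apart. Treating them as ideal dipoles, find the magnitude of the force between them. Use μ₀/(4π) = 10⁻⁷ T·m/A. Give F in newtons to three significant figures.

On-axis B of dipole 1: B = (μ₀/4π)·2m₁/r³. Force on dipole 2: F = m₂·dB/dr.
dB/dr = −(μ₀/4π)·6m₁/r⁴, so |F| = (μ₀/4π)·6m₁m₂/r⁴.
F = 6(10⁻⁷)(0.0153)(1.42)/(0.511)⁴ = 1.912×10⁻⁷ N.

F ≈ 1.91×10⁻⁷ N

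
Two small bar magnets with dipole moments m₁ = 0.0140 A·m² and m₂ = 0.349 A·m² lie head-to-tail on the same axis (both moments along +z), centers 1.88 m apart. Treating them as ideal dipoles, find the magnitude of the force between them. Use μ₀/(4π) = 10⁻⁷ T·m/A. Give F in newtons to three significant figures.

F ≈ 2.35×10⁻¹⁰ N

On-axis B of dipole 1: B = (μ₀/4π)·2m₁/r³. Force on dipole 2: F = m₂·dB/dr.
dB/dr = −(μ₀/4π)·6m₁/r⁴, so |F| = (μ₀/4π)·6m₁m₂/r⁴.
F = 6(10⁻⁷)(0.0140)(0.349)/(1.88)⁴ = 2.347×10⁻¹⁰ N.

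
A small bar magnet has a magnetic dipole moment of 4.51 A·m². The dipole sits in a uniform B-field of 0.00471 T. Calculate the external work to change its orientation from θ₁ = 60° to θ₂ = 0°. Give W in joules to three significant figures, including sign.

W_ext = ΔU = −mB cosθ₂ + mB cosθ₁ = mB(cosθ₁ − cosθ₂).
W = (4.51)(0.00471)·(cos60° − cos0°) = (0.02124)·(-0.5000) = -0.01062 J.

W ≈ -0.0106 J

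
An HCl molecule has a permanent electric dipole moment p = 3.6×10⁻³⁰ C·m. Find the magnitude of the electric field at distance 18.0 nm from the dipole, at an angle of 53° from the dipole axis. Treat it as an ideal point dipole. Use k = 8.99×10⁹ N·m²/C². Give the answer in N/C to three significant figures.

At angle θ the dipole field magnitude is E = (kp/r³)·√(1 + 3cos²θ).
kp/r³ = (8.99×10⁹)(3.60×10⁻³⁰) / (1.80×10⁻⁸)³ = 5549 N/C.
√(1 + 3cos²53°) = √(1 + 3·0.3622) = √2.0865 ≈ 1.4445.
E ≈ 5549 × 1.444 = 8016 N/C.

E ≈ 8020 N/C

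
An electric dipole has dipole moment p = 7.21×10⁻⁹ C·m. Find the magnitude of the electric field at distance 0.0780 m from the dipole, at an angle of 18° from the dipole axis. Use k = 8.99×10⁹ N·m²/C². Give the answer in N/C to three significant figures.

E ≈ 2.63×10⁵ N/C

At angle θ the dipole field magnitude is E = (kp/r³)·√(1 + 3cos²θ).
kp/r³ = (8.99×10⁹)(7.21×10⁻⁹) / (0.0780)³ = 1.366×10⁵ N/C.
√(1 + 3cos²18°) = √(1 + 3·0.9045) = √3.7135 ≈ 1.9271.
E ≈ 1.366×10⁵ × 1.927 = 2.632×10⁵ N/C.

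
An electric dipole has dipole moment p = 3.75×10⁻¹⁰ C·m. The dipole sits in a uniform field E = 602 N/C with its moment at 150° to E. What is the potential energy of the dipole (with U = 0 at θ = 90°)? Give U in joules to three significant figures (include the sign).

U ≈ 1.96×10⁻⁷ J

U = −p·E = −pE cosθ.
U = −(3.75×10⁻¹⁰)(602)·cos150° = 1.955×10⁻⁷ J.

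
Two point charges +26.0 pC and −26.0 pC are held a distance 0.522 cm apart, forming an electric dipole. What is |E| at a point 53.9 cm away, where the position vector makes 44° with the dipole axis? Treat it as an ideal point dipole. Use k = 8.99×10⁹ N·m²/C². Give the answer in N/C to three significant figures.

E ≈ 0.0124 N/C

Dipole moment p = qd = (2.60×10⁻¹¹ C)(0.00522 m) = 1.357×10⁻¹³ C·m.
At angle θ the dipole field magnitude is E = (kp/r³)·√(1 + 3cos²θ).
kp/r³ = (8.99×10⁹)(1.357×10⁻¹³) / (0.539)³ = 0.007791 N/C.
√(1 + 3cos²44°) = √(1 + 3·0.5174) = √2.5523 ≈ 1.5976.
E ≈ 0.007791 × 1.598 = 0.01245 N/C.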